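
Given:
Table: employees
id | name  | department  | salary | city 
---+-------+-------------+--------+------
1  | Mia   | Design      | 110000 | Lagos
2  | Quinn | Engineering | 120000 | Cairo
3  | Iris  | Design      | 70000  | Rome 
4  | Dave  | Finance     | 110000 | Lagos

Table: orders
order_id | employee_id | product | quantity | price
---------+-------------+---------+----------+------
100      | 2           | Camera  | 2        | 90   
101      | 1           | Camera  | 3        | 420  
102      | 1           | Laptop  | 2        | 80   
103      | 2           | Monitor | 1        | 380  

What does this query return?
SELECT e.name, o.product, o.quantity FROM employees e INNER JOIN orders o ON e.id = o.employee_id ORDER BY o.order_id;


Joining employees.id = orders.employee_id:
  employee Quinn (id=2) -> order Camera
  employee Mia (id=1) -> order Camera
  employee Mia (id=1) -> order Laptop
  employee Quinn (id=2) -> order Monitor


4 rows:
Quinn, Camera, 2
Mia, Camera, 3
Mia, Laptop, 2
Quinn, Monitor, 1


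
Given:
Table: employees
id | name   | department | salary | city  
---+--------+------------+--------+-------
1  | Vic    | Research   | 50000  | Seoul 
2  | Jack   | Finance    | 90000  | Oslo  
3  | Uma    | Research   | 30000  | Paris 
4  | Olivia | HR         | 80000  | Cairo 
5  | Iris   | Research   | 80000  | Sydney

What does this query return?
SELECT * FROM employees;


SELECT * returns all 5 rows with all columns

5 rows:
1, Vic, Research, 50000, Seoul
2, Jack, Finance, 90000, Oslo
3, Uma, Research, 30000, Paris
4, Olivia, HR, 80000, Cairo
5, Iris, Research, 80000, Sydney


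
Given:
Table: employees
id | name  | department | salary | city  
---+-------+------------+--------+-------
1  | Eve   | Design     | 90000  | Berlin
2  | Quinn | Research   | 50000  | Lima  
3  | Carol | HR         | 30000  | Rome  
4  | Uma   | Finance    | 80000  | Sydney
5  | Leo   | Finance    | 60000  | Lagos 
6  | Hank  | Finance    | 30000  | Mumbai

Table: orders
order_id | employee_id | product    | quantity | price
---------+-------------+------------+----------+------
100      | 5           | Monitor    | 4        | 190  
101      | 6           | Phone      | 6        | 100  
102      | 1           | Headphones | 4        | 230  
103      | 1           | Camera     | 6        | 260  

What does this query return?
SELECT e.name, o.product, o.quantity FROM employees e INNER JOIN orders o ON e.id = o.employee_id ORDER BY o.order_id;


Joining employees.id = orders.employee_id:
  employee Leo (id=5) -> order Monitor
  employee Hank (id=6) -> order Phone
  employee Eve (id=1) -> order Headphones
  employee Eve (id=1) -> order Camera


4 rows:
Leo, Monitor, 4
Hank, Phone, 6
Eve, Headphones, 4
Eve, Camera, 6


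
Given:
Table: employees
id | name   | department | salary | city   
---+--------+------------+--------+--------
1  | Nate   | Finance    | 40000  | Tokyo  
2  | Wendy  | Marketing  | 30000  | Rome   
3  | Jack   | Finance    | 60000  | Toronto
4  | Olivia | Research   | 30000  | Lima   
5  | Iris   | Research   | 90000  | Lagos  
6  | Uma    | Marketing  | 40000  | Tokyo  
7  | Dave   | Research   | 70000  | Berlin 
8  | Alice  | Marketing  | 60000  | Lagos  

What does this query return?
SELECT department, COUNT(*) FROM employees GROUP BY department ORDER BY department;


Assigning each row to its department group:
  Nate -> Finance
  Wendy -> Marketing
  Jack -> Finance
  Olivia -> Research
  Iris -> Research
  Uma -> Marketing
  Dave -> Research
  Alice -> Marketing


3 groups:
Finance, 2
Marketing, 3
Research, 3


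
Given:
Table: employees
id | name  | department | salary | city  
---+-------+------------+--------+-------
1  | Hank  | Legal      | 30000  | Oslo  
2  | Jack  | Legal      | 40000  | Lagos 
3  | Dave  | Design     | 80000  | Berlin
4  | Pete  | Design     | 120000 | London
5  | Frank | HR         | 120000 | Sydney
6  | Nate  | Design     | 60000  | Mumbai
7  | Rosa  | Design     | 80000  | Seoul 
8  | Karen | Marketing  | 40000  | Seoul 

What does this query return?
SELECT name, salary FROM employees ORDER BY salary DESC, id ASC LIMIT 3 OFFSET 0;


Sort by salary DESC (id ASC tiebreak), then skip 0 and take 3
Rows 1 through 3

3 rows:
Pete, 120000
Frank, 120000
Dave, 80000


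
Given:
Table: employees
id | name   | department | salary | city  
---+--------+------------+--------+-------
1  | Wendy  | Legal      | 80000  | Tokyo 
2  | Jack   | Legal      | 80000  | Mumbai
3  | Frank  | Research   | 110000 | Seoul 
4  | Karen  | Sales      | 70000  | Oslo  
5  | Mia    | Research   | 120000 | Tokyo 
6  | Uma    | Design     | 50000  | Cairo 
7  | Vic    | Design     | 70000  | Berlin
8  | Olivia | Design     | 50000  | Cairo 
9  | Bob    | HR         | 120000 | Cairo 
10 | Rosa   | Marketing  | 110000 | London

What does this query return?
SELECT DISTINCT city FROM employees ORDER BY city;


All 'city' values (row order): Tokyo, Mumbai, Seoul, Oslo, Tokyo, Cairo, Berlin, Cairo, Cairo, London
Removing duplicates leaves 7 unique value(s).

7 values:
Berlin
Cairo
London
Mumbai
Oslo
Seoul
Tokyo


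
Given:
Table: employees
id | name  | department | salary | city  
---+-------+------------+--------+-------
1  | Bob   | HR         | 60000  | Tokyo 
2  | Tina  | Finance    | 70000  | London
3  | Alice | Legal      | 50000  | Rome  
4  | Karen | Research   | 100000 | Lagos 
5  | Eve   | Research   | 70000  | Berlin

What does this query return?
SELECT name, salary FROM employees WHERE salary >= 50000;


Filtering: salary >= 50000
Matching: 5 rows

5 rows:
Bob, 60000
Tina, 70000
Alice, 50000
Karen, 100000
Eve, 70000


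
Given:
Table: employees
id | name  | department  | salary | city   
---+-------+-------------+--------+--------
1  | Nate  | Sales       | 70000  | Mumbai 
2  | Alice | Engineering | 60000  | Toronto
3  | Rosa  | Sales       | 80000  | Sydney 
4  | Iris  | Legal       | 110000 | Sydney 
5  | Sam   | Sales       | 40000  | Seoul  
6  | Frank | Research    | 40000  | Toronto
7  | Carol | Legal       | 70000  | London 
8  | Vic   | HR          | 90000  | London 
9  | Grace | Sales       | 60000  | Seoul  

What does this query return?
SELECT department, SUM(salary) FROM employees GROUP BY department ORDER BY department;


Summing salary within each department:
  Engineering: 60000 = 60000
  HR: 90000 = 90000
  Legal: 110000 + 70000 = 180000
  Research: 40000 = 40000
  Sales: 70000 + 80000 + 40000 + 60000 = 250000


5 groups:
Engineering, 60000
HR, 90000
Legal, 180000
Research, 40000
Sales, 250000


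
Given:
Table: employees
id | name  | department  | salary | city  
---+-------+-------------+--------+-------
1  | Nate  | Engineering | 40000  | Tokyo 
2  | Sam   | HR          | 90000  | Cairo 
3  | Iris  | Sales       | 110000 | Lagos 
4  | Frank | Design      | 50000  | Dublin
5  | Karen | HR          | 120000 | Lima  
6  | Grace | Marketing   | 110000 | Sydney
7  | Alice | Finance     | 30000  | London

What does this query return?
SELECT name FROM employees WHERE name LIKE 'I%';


LIKE 'I%' matches names starting with 'I'
Matching: 1

1 rows:
Iris


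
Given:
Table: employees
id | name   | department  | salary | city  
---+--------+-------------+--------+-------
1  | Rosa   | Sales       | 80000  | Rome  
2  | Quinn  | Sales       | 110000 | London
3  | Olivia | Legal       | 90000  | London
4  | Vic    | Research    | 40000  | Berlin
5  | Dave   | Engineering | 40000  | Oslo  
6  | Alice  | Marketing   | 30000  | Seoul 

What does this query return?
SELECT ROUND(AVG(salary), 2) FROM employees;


SUM(salary) = 390000
COUNT = 6
ROUND(AVG, 2) = ROUND(390000 / 6, 2) = 65000.0

65000.0


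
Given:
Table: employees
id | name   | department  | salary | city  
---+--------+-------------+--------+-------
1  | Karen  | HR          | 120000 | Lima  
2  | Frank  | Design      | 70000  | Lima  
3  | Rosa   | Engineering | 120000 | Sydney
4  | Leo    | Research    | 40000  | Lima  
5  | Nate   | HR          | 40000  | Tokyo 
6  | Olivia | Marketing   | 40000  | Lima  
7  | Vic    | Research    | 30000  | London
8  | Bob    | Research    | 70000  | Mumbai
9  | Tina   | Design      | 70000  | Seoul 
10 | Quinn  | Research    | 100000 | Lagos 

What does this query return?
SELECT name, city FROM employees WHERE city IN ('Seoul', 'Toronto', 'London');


Filtering: city IN ('Seoul', 'Toronto', 'London')
Matching: 2 rows

2 rows:
Vic, London
Tina, Seoul


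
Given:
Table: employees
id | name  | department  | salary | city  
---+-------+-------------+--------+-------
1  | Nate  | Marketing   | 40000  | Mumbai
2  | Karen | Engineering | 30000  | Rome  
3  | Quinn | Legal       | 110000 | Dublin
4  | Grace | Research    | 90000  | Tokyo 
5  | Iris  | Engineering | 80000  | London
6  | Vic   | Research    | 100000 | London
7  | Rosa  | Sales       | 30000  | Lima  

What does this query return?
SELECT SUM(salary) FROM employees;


SUM(salary) = 40000 + 30000 + 110000 + 90000 + 80000 + 100000 + 30000 = 480000

480000


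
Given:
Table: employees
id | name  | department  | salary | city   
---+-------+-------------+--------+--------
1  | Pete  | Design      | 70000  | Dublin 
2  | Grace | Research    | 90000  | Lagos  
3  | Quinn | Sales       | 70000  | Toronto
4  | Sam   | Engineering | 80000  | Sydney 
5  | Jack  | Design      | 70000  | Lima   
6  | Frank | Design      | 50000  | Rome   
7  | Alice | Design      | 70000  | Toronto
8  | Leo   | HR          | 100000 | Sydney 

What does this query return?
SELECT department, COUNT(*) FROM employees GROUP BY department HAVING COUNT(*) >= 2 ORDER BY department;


Groups with count >= 2:
  Design: 4 -> PASS
  Engineering: 1 -> filtered out
  HR: 1 -> filtered out
  Research: 1 -> filtered out
  Sales: 1 -> filtered out


1 groups:
Design, 4


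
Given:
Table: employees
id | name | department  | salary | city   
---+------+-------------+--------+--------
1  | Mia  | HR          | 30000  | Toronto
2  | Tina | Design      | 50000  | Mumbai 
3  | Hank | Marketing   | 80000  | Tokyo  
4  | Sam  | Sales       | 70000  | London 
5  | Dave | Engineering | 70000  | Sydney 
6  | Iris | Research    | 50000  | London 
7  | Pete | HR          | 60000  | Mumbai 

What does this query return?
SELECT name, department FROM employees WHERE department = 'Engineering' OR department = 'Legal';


Filtering: department = 'Engineering' OR 'Legal'
Matching: 1 rows

1 rows:
Dave, Engineering


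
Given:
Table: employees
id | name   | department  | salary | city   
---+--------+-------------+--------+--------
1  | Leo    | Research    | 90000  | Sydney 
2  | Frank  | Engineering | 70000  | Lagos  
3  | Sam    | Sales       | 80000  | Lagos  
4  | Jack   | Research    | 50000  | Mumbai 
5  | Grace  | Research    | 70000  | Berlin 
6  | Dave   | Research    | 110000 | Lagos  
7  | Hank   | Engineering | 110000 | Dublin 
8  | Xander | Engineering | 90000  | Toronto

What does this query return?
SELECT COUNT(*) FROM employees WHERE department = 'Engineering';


Counting rows where department = 'Engineering'
  Frank -> MATCH
  Hank -> MATCH
  Xander -> MATCH


3


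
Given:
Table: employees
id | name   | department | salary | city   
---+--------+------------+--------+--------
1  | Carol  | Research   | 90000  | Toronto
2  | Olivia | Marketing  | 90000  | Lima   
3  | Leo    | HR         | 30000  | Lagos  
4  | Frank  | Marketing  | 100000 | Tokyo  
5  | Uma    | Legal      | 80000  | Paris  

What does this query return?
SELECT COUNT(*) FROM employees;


COUNT(*) counts all rows

5


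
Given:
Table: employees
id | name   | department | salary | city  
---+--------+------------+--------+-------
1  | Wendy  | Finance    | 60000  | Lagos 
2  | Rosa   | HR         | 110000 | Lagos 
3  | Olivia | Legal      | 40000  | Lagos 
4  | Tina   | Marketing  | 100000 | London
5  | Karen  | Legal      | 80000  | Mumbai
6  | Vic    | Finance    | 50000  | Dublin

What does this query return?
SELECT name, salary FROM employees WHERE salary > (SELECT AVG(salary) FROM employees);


Subquery: AVG(salary) = 73333.33
Filtering: salary > 73333.33
  Rosa (110000) -> MATCH
  Tina (100000) -> MATCH
  Karen (80000) -> MATCH


3 rows:
Rosa, 110000
Tina, 100000
Karen, 80000


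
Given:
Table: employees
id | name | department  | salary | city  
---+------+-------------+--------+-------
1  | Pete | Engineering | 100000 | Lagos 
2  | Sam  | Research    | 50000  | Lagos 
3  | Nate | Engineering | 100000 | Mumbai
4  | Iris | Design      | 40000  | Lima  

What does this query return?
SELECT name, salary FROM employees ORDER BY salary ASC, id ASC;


Sorting by salary ASC, then id ASC for ties

4 rows:
Iris, 40000
Sam, 50000
Pete, 100000
Nate, 100000


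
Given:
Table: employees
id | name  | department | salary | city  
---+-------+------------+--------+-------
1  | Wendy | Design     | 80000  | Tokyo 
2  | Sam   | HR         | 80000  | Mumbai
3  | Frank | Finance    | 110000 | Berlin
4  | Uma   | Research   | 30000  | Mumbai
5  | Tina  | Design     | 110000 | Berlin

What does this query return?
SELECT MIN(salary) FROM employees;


Salaries: 80000, 80000, 110000, 30000, 110000
MIN = 30000

30000


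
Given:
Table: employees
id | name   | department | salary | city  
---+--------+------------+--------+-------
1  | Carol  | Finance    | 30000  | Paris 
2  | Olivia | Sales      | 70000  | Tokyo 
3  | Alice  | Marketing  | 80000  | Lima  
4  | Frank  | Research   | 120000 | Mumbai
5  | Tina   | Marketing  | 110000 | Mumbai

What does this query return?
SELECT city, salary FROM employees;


Projecting columns: city, salary

5 rows:
Paris, 30000
Tokyo, 70000
Lima, 80000
Mumbai, 120000
Mumbai, 110000


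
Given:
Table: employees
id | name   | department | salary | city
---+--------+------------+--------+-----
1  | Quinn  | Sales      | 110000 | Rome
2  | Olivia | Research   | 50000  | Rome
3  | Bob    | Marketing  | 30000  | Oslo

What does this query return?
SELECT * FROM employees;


SELECT * returns all 3 rows with all columns

3 rows:
1, Quinn, Sales, 110000, Rome
2, Olivia, Research, 50000, Rome
3, Bob, Marketing, 30000, Oslo


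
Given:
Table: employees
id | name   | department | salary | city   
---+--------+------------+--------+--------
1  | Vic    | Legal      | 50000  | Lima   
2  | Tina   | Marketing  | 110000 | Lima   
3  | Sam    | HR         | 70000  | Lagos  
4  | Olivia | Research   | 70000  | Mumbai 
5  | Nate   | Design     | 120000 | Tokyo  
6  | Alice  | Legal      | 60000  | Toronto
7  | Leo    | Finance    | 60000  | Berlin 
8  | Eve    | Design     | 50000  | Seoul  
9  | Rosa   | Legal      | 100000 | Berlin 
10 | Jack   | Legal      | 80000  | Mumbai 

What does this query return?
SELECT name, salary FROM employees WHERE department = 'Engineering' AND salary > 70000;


Filtering: department = 'Engineering' AND salary > 70000
Matching: 0 rows

Empty result set (0 rows)


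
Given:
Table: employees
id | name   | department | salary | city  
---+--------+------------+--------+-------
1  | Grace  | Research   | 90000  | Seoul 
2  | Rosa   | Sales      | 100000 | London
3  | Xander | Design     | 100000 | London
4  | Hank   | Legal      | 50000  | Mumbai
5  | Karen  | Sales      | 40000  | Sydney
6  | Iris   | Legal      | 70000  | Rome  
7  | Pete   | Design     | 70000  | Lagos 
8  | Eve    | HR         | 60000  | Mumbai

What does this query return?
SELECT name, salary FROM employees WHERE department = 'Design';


Filtering: department = 'Design'
Matching rows: 2

2 rows:
Xander, 100000
Pete, 70000


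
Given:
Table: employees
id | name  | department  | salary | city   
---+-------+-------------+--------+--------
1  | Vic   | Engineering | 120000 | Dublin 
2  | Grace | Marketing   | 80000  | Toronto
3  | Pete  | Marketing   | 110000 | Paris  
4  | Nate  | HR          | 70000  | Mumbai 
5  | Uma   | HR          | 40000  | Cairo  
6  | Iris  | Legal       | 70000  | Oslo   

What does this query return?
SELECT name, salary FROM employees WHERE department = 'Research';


Filtering: department = 'Research'
Matching rows: 0

Empty result set (0 rows)


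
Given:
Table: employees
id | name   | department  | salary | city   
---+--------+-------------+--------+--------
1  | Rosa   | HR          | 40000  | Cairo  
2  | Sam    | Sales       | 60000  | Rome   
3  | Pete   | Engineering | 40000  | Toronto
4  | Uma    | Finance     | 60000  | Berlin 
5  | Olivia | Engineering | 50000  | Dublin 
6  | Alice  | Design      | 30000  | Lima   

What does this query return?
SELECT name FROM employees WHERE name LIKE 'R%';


LIKE 'R%' matches names starting with 'R'
Matching: 1

1 rows:
Rosa


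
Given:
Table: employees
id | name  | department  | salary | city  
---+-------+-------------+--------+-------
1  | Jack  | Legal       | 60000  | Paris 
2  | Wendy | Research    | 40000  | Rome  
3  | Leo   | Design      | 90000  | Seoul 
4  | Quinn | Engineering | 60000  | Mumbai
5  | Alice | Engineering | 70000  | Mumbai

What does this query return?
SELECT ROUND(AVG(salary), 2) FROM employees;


SUM(salary) = 320000
COUNT = 5
ROUND(AVG, 2) = ROUND(320000 / 5, 2) = 64000.0

64000.0


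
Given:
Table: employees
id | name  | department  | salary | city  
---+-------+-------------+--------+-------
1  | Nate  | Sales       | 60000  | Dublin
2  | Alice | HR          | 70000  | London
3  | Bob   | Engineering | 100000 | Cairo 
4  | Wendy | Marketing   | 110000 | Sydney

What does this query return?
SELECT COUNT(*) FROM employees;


COUNT(*) counts all rows

4


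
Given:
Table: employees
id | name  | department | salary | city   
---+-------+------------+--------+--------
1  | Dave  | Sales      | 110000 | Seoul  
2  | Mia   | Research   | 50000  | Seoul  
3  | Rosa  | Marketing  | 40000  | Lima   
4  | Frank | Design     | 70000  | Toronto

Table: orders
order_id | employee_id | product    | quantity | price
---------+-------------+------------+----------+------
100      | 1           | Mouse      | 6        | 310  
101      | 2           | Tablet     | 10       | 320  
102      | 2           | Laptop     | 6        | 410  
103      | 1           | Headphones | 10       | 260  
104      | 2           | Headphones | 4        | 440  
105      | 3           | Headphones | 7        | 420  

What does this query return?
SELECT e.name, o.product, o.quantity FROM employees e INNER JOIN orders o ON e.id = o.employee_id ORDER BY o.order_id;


Joining employees.id = orders.employee_id:
  employee Dave (id=1) -> order Mouse
  employee Mia (id=2) -> order Tablet
  employee Mia (id=2) -> order Laptop
  employee Dave (id=1) -> order Headphones
  employee Mia (id=2) -> order Headphones
  employee Rosa (id=3) -> order Headphones


6 rows:
Dave, Mouse, 6
Mia, Tablet, 10
Mia, Laptop, 6
Dave, Headphones, 10
Mia, Headphones, 4
Rosa, Headphones, 7


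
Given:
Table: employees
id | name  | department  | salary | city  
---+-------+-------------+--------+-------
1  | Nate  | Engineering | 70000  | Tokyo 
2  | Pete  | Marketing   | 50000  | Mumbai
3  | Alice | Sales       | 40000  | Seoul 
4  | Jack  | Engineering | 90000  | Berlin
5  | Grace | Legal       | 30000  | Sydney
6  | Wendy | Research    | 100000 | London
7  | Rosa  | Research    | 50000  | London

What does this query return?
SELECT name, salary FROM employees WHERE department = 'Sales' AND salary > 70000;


Filtering: department = 'Sales' AND salary > 70000
Matching: 0 rows

Empty result set (0 rows)


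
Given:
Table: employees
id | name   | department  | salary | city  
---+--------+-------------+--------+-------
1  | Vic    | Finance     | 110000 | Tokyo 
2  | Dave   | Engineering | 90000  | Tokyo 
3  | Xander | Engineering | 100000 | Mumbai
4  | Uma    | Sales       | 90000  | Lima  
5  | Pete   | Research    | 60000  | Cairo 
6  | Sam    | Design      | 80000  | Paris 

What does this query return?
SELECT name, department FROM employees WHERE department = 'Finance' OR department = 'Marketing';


Filtering: department = 'Finance' OR 'Marketing'
Matching: 1 rows

1 rows:
Vic, Finance


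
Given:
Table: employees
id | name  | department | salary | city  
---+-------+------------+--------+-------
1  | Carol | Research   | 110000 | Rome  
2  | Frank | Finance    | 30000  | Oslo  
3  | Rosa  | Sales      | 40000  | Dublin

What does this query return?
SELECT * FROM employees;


SELECT * returns all 3 rows with all columns

3 rows:
1, Carol, Research, 110000, Rome
2, Frank, Finance, 30000, Oslo
3, Rosa, Sales, 40000, Dublin


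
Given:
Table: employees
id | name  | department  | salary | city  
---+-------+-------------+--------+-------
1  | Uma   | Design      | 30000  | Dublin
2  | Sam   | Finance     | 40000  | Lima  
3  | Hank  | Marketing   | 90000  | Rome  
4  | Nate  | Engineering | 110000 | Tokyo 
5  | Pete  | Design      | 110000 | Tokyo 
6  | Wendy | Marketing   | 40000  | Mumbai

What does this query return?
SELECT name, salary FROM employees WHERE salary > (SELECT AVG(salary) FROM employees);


Subquery: AVG(salary) = 70000.0
Filtering: salary > 70000.0
  Hank (90000) -> MATCH
  Nate (110000) -> MATCH
  Pete (110000) -> MATCH


3 rows:
Hank, 90000
Nate, 110000
Pete, 110000


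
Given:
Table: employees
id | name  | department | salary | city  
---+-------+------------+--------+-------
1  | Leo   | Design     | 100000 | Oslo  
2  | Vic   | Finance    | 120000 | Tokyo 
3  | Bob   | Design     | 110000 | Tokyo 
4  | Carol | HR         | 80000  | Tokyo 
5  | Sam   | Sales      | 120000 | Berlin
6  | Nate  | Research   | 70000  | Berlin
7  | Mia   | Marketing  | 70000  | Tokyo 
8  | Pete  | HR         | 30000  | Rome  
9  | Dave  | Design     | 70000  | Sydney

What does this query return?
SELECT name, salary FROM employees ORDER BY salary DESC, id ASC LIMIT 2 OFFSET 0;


Sort by salary DESC (id ASC tiebreak), then skip 0 and take 2
Rows 1 through 2

2 rows:
Vic, 120000
Sam, 120000


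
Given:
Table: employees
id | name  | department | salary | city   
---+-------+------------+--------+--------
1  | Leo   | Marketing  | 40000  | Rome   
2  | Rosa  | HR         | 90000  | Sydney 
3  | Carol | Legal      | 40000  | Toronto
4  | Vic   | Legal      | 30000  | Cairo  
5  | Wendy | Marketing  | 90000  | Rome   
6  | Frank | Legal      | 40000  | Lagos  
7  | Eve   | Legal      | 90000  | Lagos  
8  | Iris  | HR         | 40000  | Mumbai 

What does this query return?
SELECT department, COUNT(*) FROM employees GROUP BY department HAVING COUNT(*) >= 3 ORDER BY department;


Groups with count >= 3:
  Legal: 4 -> PASS
  HR: 2 -> filtered out
  Marketing: 2 -> filtered out


1 groups:
Legal, 4


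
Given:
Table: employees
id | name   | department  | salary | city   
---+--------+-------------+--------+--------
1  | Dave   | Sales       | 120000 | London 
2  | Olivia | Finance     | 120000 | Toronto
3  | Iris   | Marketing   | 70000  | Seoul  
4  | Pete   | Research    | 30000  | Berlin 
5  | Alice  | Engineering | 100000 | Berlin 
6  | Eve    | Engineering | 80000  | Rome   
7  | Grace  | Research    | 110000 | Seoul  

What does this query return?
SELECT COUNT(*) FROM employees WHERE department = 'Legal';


Counting rows where department = 'Legal'


0


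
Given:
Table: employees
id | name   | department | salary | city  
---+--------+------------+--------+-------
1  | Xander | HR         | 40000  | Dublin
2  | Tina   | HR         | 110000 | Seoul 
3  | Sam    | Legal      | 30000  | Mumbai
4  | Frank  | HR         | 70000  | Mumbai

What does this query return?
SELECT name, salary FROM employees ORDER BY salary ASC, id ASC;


Sorting by salary ASC, then id ASC for ties

4 rows:
Sam, 30000
Xander, 40000
Frank, 70000
Tina, 110000


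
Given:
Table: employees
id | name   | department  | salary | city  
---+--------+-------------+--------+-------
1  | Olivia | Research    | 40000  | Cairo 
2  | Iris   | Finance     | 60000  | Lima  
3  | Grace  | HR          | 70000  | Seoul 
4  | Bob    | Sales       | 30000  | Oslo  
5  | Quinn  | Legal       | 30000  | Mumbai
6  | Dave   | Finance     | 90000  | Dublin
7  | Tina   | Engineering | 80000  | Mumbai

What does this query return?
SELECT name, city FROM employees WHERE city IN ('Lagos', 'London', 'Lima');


Filtering: city IN ('Lagos', 'London', 'Lima')
Matching: 1 rows

1 rows:
Iris, Lima


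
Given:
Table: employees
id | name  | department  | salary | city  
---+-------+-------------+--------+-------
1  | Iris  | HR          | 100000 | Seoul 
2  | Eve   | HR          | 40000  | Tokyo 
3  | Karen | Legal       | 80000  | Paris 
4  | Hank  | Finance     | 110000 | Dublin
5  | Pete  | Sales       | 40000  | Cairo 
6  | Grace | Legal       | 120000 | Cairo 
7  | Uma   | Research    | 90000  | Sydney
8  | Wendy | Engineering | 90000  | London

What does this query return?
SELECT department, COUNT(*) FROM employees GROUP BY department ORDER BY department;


Assigning each row to its department group:
  Iris -> HR
  Eve -> HR
  Karen -> Legal
  Hank -> Finance
  Pete -> Sales
  Grace -> Legal
  Uma -> Research
  Wendy -> Engineering


6 groups:
Engineering, 1
Finance, 1
HR, 2
Legal, 2
Research, 1
Sales, 1


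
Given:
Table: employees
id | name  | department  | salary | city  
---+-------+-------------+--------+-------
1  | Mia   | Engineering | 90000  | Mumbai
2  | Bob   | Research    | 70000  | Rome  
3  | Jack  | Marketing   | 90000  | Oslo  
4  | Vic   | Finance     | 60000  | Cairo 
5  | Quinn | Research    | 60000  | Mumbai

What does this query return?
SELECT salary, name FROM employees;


Projecting columns: salary, name

5 rows:
90000, Mia
70000, Bob
90000, Jack
60000, Vic
60000, Quinn


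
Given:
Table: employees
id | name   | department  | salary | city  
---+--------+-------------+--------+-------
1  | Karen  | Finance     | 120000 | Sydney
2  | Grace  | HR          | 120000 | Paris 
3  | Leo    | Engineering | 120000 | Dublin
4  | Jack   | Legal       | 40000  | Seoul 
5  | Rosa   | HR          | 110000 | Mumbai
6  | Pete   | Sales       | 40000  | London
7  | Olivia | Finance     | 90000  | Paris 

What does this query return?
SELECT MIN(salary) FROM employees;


Salaries: 120000, 120000, 120000, 40000, 110000, 40000, 90000
MIN = 40000

40000


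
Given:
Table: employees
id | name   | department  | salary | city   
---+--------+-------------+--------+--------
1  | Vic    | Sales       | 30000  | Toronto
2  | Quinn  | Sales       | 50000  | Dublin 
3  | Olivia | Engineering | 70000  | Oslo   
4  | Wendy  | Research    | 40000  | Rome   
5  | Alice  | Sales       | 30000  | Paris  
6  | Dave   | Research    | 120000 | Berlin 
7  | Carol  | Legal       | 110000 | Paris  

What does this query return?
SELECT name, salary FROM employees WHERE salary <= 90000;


Filtering: salary <= 90000
Matching: 5 rows

5 rows:
Vic, 30000
Quinn, 50000
Olivia, 70000
Wendy, 40000
Alice, 30000


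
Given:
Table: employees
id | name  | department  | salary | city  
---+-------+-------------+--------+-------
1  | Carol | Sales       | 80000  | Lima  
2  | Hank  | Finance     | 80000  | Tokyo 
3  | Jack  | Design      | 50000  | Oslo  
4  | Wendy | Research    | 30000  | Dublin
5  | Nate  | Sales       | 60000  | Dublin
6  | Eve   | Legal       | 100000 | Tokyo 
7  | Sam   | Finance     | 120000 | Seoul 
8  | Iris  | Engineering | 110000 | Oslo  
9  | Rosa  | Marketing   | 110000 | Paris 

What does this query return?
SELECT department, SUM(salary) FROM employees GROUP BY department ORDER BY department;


Summing salary within each department:
  Design: 50000 = 50000
  Engineering: 110000 = 110000
  Finance: 80000 + 120000 = 200000
  Legal: 100000 = 100000
  Marketing: 110000 = 110000
  Research: 30000 = 30000
  Sales: 80000 + 60000 = 140000


7 groups:
Design, 50000
Engineering, 110000
Finance, 200000
Legal, 100000
Marketing, 110000
Research, 30000
Sales, 140000


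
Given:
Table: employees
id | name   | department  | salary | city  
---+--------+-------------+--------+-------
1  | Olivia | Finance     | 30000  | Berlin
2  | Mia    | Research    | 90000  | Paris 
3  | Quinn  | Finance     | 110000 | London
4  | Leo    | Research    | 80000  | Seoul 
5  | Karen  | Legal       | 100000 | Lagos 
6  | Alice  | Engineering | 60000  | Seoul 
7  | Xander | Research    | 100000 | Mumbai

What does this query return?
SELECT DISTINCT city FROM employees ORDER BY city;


All 'city' values (row order): Berlin, Paris, London, Seoul, Lagos, Seoul, Mumbai
Removing duplicates leaves 6 unique value(s).

6 values:
Berlin
Lagos
London
Mumbai
Paris
Seoul


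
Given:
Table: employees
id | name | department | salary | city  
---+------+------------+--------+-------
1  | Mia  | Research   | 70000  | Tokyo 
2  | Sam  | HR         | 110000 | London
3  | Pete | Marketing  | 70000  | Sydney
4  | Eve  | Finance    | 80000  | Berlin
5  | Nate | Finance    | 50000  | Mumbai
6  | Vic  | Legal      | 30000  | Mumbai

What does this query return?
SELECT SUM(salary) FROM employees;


SUM(salary) = 70000 + 110000 + 70000 + 80000 + 50000 + 30000 = 410000

410000


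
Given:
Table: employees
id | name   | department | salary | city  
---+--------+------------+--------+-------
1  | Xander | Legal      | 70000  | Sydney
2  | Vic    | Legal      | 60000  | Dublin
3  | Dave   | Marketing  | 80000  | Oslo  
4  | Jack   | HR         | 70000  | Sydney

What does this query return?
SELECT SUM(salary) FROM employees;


SUM(salary) = 70000 + 60000 + 80000 + 70000 = 280000

280000


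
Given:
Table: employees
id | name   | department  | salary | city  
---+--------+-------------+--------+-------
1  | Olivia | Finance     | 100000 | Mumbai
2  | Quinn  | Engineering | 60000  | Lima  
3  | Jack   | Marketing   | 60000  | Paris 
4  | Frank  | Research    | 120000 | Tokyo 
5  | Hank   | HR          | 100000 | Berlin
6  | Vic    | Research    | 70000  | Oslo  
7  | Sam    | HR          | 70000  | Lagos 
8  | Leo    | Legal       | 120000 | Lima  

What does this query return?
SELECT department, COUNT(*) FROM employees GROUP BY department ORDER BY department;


Assigning each row to its department group:
  Olivia -> Finance
  Quinn -> Engineering
  Jack -> Marketing
  Frank -> Research
  Hank -> HR
  Vic -> Research
  Sam -> HR
  Leo -> Legal


6 groups:
Engineering, 1
Finance, 1
HR, 2
Legal, 1
Marketing, 1
Research, 2


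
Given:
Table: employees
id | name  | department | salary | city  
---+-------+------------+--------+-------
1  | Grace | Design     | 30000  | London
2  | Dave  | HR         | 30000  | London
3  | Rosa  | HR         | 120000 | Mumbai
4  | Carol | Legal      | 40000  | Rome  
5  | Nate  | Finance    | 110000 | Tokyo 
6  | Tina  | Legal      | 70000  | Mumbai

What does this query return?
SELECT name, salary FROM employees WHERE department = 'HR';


Filtering: department = 'HR'
Matching rows: 2

2 rows:
Dave, 30000
Rosa, 120000


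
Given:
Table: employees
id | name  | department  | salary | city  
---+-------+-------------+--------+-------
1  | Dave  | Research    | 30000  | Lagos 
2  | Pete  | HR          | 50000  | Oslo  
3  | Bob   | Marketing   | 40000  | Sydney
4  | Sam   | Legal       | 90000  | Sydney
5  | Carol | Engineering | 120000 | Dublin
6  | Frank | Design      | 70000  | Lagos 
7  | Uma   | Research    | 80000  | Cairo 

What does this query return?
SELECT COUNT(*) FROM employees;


COUNT(*) counts all rows

7


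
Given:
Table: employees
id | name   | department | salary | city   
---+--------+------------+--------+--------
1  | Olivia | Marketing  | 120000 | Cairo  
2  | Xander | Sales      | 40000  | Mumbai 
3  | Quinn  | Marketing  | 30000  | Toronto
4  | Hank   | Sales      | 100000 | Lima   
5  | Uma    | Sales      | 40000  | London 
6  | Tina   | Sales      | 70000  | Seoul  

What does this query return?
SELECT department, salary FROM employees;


Projecting columns: department, salary

6 rows:
Marketing, 120000
Sales, 40000
Marketing, 30000
Sales, 100000
Sales, 40000
Sales, 70000


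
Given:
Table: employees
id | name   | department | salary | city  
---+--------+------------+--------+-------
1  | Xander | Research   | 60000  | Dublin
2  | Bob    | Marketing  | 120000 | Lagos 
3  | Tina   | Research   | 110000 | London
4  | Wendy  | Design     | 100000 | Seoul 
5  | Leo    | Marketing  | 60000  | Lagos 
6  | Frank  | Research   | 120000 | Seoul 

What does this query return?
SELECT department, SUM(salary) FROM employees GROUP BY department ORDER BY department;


Summing salary within each department:
  Design: 100000 = 100000
  Marketing: 120000 + 60000 = 180000
  Research: 60000 + 110000 + 120000 = 290000


3 groups:
Design, 100000
Marketing, 180000
Research, 290000


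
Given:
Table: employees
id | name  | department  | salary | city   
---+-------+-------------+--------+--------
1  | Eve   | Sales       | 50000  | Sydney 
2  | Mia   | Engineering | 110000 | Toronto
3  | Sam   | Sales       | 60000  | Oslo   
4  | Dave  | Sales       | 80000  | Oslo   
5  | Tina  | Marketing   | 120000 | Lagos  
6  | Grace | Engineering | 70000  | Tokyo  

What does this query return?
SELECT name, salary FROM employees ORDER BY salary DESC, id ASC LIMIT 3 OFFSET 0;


Sort by salary DESC (id ASC tiebreak), then skip 0 and take 3
Rows 1 through 3

3 rows:
Tina, 120000
Mia, 110000
Dave, 80000


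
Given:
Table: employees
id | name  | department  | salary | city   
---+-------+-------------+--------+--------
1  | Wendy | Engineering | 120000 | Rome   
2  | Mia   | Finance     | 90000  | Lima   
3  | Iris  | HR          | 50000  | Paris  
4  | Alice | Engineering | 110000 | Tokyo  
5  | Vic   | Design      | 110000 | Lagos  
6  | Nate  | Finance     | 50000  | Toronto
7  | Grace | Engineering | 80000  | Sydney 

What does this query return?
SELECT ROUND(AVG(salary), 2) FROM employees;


SUM(salary) = 610000
COUNT = 7
ROUND(AVG, 2) = ROUND(610000 / 7, 2) = 87142.86

87142.86


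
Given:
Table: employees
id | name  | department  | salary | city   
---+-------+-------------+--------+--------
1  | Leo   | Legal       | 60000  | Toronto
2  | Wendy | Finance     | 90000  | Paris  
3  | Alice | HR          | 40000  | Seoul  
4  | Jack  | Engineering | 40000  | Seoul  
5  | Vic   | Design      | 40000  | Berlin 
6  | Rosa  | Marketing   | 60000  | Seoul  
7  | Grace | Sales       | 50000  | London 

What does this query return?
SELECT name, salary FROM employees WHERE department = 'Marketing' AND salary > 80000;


Filtering: department = 'Marketing' AND salary > 80000
Matching: 0 rows

Empty result set (0 rows)


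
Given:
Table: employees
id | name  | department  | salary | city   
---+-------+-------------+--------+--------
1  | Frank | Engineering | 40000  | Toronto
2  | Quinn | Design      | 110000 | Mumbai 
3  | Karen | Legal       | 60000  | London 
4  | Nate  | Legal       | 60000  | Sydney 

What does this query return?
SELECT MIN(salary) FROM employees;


Salaries: 40000, 110000, 60000, 60000
MIN = 40000

40000


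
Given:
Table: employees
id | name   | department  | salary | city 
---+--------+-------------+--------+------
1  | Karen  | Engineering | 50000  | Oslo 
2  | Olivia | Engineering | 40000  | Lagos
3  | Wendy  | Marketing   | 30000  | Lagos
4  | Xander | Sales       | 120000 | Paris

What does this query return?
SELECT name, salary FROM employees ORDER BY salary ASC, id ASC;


Sorting by salary ASC, then id ASC for ties

4 rows:
Wendy, 30000
Olivia, 40000
Karen, 50000
Xander, 120000


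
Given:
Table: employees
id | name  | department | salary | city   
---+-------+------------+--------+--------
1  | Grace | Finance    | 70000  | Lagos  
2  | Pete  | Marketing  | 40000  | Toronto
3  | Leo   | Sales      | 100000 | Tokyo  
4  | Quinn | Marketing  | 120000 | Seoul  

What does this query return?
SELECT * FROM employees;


SELECT * returns all 4 rows with all columns

4 rows:
1, Grace, Finance, 70000, Lagos
2, Pete, Marketing, 40000, Toronto
3, Leo, Sales, 100000, Tokyo
4, Quinn, Marketing, 120000, Seoul


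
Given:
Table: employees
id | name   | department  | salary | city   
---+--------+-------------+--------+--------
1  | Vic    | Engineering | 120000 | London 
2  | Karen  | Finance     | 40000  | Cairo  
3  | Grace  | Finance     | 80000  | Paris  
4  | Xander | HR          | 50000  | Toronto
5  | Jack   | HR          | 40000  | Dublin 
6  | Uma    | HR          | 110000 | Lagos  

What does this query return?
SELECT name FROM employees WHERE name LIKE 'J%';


LIKE 'J%' matches names starting with 'J'
Matching: 1

1 rows:
Jack


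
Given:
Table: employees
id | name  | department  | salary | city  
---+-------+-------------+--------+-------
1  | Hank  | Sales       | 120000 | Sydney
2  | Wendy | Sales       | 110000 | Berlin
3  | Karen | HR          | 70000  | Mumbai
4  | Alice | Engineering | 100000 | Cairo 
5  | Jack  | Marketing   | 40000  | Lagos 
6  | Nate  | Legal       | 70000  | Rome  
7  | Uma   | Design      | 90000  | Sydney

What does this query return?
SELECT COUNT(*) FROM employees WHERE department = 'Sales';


Counting rows where department = 'Sales'
  Hank -> MATCH
  Wendy -> MATCH


2


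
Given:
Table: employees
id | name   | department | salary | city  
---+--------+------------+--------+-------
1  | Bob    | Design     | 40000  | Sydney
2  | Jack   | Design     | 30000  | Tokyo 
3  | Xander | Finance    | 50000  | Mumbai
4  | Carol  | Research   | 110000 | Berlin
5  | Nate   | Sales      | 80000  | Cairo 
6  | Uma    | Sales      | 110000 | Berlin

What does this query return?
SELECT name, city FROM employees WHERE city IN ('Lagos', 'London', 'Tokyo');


Filtering: city IN ('Lagos', 'London', 'Tokyo')
Matching: 1 rows

1 rows:
Jack, Tokyo


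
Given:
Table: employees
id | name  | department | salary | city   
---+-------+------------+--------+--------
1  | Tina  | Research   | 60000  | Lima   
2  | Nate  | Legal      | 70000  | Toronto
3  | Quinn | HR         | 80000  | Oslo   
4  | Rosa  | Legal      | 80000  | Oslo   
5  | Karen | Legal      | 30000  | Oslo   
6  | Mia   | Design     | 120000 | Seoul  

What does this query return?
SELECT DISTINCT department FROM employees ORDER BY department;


All 'department' values (row order): Research, Legal, HR, Legal, Legal, Design
Removing duplicates leaves 4 unique value(s).

4 values:
Design
HR
Legal
Research


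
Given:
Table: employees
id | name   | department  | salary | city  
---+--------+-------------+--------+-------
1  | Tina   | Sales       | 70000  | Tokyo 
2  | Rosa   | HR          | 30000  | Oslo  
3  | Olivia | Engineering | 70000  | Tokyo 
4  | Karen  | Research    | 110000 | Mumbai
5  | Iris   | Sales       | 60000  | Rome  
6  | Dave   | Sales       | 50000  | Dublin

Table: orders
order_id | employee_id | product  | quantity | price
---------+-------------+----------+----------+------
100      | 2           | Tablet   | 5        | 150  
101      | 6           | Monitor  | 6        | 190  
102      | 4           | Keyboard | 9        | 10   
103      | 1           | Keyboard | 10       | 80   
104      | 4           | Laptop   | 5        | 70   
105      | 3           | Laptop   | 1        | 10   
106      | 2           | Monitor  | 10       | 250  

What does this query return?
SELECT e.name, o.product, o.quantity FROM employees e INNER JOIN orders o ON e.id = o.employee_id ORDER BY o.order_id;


Joining employees.id = orders.employee_id:
  employee Rosa (id=2) -> order Tablet
  employee Dave (id=6) -> order Monitor
  employee Karen (id=4) -> order Keyboard
  employee Tina (id=1) -> order Keyboard
  employee Karen (id=4) -> order Laptop
  employee Olivia (id=3) -> order Laptop
  employee Rosa (id=2) -> order Monitor


7 rows:
Rosa, Tablet, 5
Dave, Monitor, 6
Karen, Keyboard, 9
Tina, Keyboard, 10
Karen, Laptop, 5
Olivia, Laptop, 1
Rosa, Monitor, 10


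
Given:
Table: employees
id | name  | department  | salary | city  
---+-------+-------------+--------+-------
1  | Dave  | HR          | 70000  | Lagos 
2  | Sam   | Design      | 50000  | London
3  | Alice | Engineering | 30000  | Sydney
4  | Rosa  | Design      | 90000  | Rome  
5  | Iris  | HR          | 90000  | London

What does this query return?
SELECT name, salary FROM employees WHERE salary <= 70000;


Filtering: salary <= 70000
Matching: 3 rows

3 rows:
Dave, 70000
Sam, 50000
Alice, 30000


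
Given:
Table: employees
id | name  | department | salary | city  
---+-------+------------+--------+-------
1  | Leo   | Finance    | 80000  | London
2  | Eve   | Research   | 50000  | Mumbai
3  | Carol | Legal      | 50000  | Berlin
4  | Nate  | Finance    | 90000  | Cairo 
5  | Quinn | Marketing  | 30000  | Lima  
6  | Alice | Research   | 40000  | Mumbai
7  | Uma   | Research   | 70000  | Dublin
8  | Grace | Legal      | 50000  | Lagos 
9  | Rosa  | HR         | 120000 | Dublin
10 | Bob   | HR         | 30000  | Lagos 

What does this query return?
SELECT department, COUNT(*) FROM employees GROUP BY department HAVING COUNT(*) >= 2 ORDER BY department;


Groups with count >= 2:
  Finance: 2 -> PASS
  HR: 2 -> PASS
  Legal: 2 -> PASS
  Research: 3 -> PASS
  Marketing: 1 -> filtered out


4 groups:
Finance, 2
HR, 2
Legal, 2
Research, 3
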